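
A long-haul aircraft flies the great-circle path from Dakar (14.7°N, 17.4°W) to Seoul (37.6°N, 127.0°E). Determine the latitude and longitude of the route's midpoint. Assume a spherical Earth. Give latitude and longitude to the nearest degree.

≈ 57°N, 38°E

Convert each endpoint to a unit vector on the sphere (x = cos φ cos λ, y = cos φ sin λ, z = sin φ).
The central angle between the endpoints is δ = arccos(p₁·p₂) ≈ 2.058 rad (117.9°).
Interpolate at f = 1/2 with slerp weights a = sin((1−f)δ)/sin δ ≈ 0.970, b = sin(fδ)/sin δ ≈ 0.970.
p = a·p₁ + b·p₂ ≈ (0.433, 0.333, 0.838); φ = arcsin(p_z) ≈ 56.90°, λ = atan2(p_y, p_x) ≈ 37.59°.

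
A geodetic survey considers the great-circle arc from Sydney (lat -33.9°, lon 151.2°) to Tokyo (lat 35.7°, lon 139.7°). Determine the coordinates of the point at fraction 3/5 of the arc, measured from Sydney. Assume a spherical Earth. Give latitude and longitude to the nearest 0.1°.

≈ lat 7.9°, lon 144.5°

Write both endpoints as unit vectors p₁, p₂ with components (cos φ cos λ, cos φ sin λ, sin φ).
The central angle between the endpoints is δ = arccos(p₁·p₂) ≈ 1.229 rad (70.4°).
Interpolate at f = 3/5 with slerp weights a = sin((1−f)δ)/sin δ ≈ 0.501, b = sin(fδ)/sin δ ≈ 0.714.
p = a·p₁ + b·p₂ ≈ (-0.806, 0.575, 0.137); φ = arcsin(p_z) ≈ 7.87°, λ = atan2(p_y, p_x) ≈ 144.50°.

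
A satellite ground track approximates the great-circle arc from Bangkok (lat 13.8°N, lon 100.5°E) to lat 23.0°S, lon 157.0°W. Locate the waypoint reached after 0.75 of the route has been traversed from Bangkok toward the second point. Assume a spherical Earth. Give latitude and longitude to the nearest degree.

≈ lat 17°S, lon 175°E

The haversine formula gives a central angle δ ≈ 1.862 rad (106.7°) between the endpoints.
Interpolate at f = 0.75 with slerp weights a = sin((1−f)δ)/sin δ ≈ 0.468, b = sin(fδ)/sin δ ≈ 1.028.
p = a·p₁ + b·p₂ ≈ (-0.954, 0.078, -0.290); φ = arcsin(p_z) ≈ -16.85°, λ = atan2(p_y, p_x) ≈ 175.35°.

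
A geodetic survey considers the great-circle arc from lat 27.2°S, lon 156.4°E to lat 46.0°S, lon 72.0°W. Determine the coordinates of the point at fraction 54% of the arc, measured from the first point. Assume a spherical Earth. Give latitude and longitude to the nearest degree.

From cos δ = sin φ₁ sin φ₂ + cos φ₁ cos φ₂ cos Δλ, the central angle is δ ≈ 1.652 rad (94.7°).
Interpolate at f = 0.54 with slerp weights a = sin((1−f)δ)/sin δ ≈ 0.691, b = sin(fδ)/sin δ ≈ 0.781.
p = a·p₁ + b·p₂ ≈ (-0.396, -0.270, -0.878); φ = arcsin(p_z) ≈ -61.38°, λ = atan2(p_y, p_x) ≈ -145.71°.

≈ lat 61°S, lon 146°W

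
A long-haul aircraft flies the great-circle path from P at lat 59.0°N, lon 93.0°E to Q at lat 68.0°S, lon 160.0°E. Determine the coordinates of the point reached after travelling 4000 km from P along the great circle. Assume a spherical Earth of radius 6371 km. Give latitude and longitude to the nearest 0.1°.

≈ lat 25.5°N, lon 111.9°E

From cos δ = sin φ₁ sin φ₂ + cos φ₁ cos φ₂ cos Δλ, the central angle is δ ≈ 2.374 rad (136.0°). The total great-circle distance is δ·R ≈ 2.374 × 6371 ≈ 15123 km, so the target fraction is f = 4000/15123 ≈ 0.265.
Interpolate at f ≈ 0.265 with slerp weights a = sin((1−f)δ)/sin δ ≈ 1.418, b = sin(fδ)/sin δ ≈ 0.846.
p = a·p₁ + b·p₂ ≈ (-0.336, 0.837, 0.431); φ = arcsin(p_z) ≈ 25.54°, λ = atan2(p_y, p_x) ≈ 111.85°.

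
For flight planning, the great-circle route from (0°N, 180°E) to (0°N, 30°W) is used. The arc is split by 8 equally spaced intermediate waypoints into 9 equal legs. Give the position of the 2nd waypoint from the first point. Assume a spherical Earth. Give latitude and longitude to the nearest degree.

The haversine formula gives a central angle δ ≈ 2.618 rad (150.0°) between the endpoints.
Interpolate at f = 2/9 with slerp weights a = sin((1−f)δ)/sin δ ≈ 1.787, b = sin(fδ)/sin δ ≈ 1.099.
p = a·p₁ + b·p₂ ≈ (-0.835, -0.550, 0.000); φ = arcsin(p_z) ≈ 0.00°, λ = atan2(p_y, p_x) ≈ -146.67°.

≈ (0°N, 147°W)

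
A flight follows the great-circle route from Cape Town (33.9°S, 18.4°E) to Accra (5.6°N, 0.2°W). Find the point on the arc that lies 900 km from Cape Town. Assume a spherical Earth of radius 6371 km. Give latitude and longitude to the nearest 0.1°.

≈ (26.7°S, 14.2°E)

From cos δ = sin φ₁ sin φ₂ + cos φ₁ cos φ₂ cos Δλ, the central angle is δ ≈ 0.755 rad (43.2°). The total great-circle distance is δ·R ≈ 0.755 × 6371 ≈ 4808 km, so the target fraction is f = 900/4808 ≈ 0.187.
Interpolate at f ≈ 0.187 with slerp weights a = sin((1−f)δ)/sin δ ≈ 0.840, b = sin(fδ)/sin δ ≈ 0.206.
p = a·p₁ + b·p₂ ≈ (0.866, 0.219, -0.449); φ = arcsin(p_z) ≈ -26.66°, λ = atan2(p_y, p_x) ≈ 14.21°.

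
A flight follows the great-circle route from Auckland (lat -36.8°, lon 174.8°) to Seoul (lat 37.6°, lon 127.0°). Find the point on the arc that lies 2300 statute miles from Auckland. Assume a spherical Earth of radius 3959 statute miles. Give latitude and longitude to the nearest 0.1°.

From cos δ = sin φ₁ sin φ₂ + cos φ₁ cos φ₂ cos Δλ, the central angle is δ ≈ 1.510 rad (86.5°). The total great-circle distance is δ·R ≈ 1.510 × 3959 ≈ 5978 mi, so the target fraction is f = 2300/5978 ≈ 0.385.
Interpolate at f ≈ 0.385 with slerp weights a = sin((1−f)δ)/sin δ ≈ 0.803, b = sin(fδ)/sin δ ≈ 0.550.
p = a·p₁ + b·p₂ ≈ (-0.902, 0.406, -0.145); φ = arcsin(p_z) ≈ -8.35°, λ = atan2(p_y, p_x) ≈ 155.76°.

≈ lat -8.4°, lon 155.8°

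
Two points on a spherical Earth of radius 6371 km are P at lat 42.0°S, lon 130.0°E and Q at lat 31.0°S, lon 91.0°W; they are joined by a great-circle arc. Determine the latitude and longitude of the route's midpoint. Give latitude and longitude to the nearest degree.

≈ lat 64°S, lon 150°W

The haversine formula gives a central angle δ ≈ 1.707 rad (97.8°) between the endpoints.
Interpolate at f = 1/2 with slerp weights a = sin((1−f)δ)/sin δ ≈ 0.761, b = sin(fδ)/sin δ ≈ 0.761.
p = a·p₁ + b·p₂ ≈ (-0.375, -0.219, -0.901); φ = arcsin(p_z) ≈ -64.28°, λ = atan2(p_y, p_x) ≈ -149.71°.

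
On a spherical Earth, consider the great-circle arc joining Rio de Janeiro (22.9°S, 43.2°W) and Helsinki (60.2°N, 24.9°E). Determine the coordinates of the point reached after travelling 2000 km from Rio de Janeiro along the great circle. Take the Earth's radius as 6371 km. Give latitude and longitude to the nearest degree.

Convert each endpoint to a unit vector on the sphere (x = cos φ cos λ, y = cos φ sin λ, z = sin φ).
The central angle between the endpoints is δ = arccos(p₁·p₂) ≈ 1.738 rad (99.6°). The total great-circle distance is δ·R ≈ 1.738 × 6371 ≈ 11076 km, so the target fraction is f = 2000/11076 ≈ 0.181.
Interpolate at f ≈ 0.181 with slerp weights a = sin((1−f)δ)/sin δ ≈ 1.003, b = sin(fδ)/sin δ ≈ 0.313.
p = a·p₁ + b·p₂ ≈ (0.815, -0.567, -0.119); φ = arcsin(p_z) ≈ -6.82°, λ = atan2(p_y, p_x) ≈ -34.84°.

≈ (7°S, 35°W)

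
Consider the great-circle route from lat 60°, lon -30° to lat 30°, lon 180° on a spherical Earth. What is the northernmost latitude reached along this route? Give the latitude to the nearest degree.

The great circle lies in the plane with unit normal n̂ = (p₁ × p₂)/|p₁ × p₂|.
Here n̂_z ≈ -0.217; the vertex latitude is φ_max = arccos|n̂_z| ≈ 77.5°.
Check via Clairaut: cos φ_max = |cos φ₁| · sin C = cos(60.0°)·sin(25.7°) ≈ 0.217, again giving ≈ 77.5°.

≈ 77°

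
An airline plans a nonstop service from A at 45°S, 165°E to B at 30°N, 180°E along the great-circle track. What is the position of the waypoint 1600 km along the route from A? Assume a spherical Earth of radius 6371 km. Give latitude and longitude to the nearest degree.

≈ 31°S, 169°E

The haversine formula gives a central angle δ ≈ 1.331 rad (76.2°) between the endpoints. The total great-circle distance is δ·R ≈ 1.331 × 6371 ≈ 8477 km, so the target fraction is f = 1600/8477 ≈ 0.189.
Interpolate at f ≈ 0.189 with slerp weights a = sin((1−f)δ)/sin δ ≈ 0.908, b = sin(fδ)/sin δ ≈ 0.256.
p = a·p₁ + b·p₂ ≈ (-0.842, 0.166, -0.514); φ = arcsin(p_z) ≈ -30.93°, λ = atan2(p_y, p_x) ≈ 168.83°.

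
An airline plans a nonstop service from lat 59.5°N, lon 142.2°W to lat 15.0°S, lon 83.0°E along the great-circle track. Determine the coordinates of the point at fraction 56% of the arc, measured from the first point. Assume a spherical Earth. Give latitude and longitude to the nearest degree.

Write both endpoints as unit vectors p₁, p₂ with components (cos φ cos λ, cos φ sin λ, sin φ).
The central angle between the endpoints is δ = arccos(p₁·p₂) ≈ 2.175 rad (124.6°).
Interpolate at f = 0.56 with slerp weights a = sin((1−f)δ)/sin δ ≈ 0.994, b = sin(fδ)/sin δ ≈ 1.141.
p = a·p₁ + b·p₂ ≈ (-0.264, 0.785, 0.561); φ = arcsin(p_z) ≈ 34.12°, λ = atan2(p_y, p_x) ≈ 108.61°.

≈ lat 34°N, lon 109°E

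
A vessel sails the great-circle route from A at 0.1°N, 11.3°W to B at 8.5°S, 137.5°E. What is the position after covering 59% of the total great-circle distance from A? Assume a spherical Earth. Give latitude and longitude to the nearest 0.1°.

Write both endpoints as unit vectors p₁, p₂ with components (cos φ cos λ, cos φ sin λ, sin φ).
The central angle between the endpoints is δ = arccos(p₁·p₂) ≈ 2.580 rad (147.8°).
Interpolate at f = 0.59 with slerp weights a = sin((1−f)δ)/sin δ ≈ 1.635, b = sin(fδ)/sin δ ≈ 1.875.
p = a·p₁ + b·p₂ ≈ (0.236, 0.932, -0.274); φ = arcsin(p_z) ≈ -15.92°, λ = atan2(p_y, p_x) ≈ 75.76°.

≈ 15.9°S, 75.8°E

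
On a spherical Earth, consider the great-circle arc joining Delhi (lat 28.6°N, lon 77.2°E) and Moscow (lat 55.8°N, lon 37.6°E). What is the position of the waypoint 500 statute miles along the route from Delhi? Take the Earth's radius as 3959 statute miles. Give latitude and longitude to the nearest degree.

The haversine formula gives a central angle δ ≈ 0.682 rad (39.1°) between the endpoints. The total great-circle distance is δ·R ≈ 0.682 × 3959 ≈ 2701 mi, so the target fraction is f = 500/2701 ≈ 0.185.
Interpolate at f ≈ 0.185 with slerp weights a = sin((1−f)δ)/sin δ ≈ 0.837, b = sin(fδ)/sin δ ≈ 0.200.
p = a·p₁ + b·p₂ ≈ (0.252, 0.785, 0.566); φ = arcsin(p_z) ≈ 34.46°, λ = atan2(p_y, p_x) ≈ 72.22°.

≈ lat 34°N, lon 72°E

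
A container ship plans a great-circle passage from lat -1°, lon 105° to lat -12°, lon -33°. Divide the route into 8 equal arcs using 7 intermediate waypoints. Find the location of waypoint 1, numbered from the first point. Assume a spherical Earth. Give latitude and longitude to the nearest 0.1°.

Write both endpoints as unit vectors p₁, p₂ with components (cos φ cos λ, cos φ sin λ, sin φ).
The central angle between the endpoints is δ = arccos(p₁·p₂) ≈ 2.379 rad (136.3°).
Interpolate at f = 1/8 with slerp weights a = sin((1−f)δ)/sin δ ≈ 1.263, b = sin(fδ)/sin δ ≈ 0.424.
p = a·p₁ + b·p₂ ≈ (0.021, 0.994, -0.110); φ = arcsin(p_z) ≈ -6.33°, λ = atan2(p_y, p_x) ≈ 88.78°.

≈ lat -6.3°, lon 88.8°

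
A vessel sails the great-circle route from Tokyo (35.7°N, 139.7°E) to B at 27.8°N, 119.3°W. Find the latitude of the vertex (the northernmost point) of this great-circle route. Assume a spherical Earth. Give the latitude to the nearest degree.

≈ 45°N

The great circle lies in the plane with unit normal n̂ = (p₁ × p₂)/|p₁ × p₂|.
Here n̂_z ≈ +0.712; the vertex latitude is φ_max = arccos|n̂_z| ≈ 44.6°.
Check via Clairaut: cos φ_max = |cos φ₁| · sin C = cos(35.7°)·sin(61.2°) ≈ 0.712, again giving ≈ 44.6°.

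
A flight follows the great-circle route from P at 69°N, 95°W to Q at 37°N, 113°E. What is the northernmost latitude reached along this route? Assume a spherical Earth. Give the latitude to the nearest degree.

The great circle lies in the plane with unit normal n̂ = (p₁ × p₂)/|p₁ × p₂|.
Here n̂_z ≈ -0.141; the vertex latitude is φ_max = arccos|n̂_z| ≈ 81.9°.
Check via Clairaut: cos φ_max = |cos φ₁| · sin C = cos(69.0°)·sin(23.2°) ≈ 0.141, again giving ≈ 81.9°.

≈ 82°N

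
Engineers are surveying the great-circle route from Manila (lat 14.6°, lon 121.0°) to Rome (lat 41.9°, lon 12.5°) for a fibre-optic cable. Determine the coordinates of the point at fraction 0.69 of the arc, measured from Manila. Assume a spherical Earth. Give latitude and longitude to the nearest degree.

≈ lat 47°, lon 53°

The haversine formula gives a central angle δ ≈ 1.631 rad (93.5°) between the endpoints.
Interpolate at f = 0.69 with slerp weights a = sin((1−f)δ)/sin δ ≈ 0.485, b = sin(fδ)/sin δ ≈ 0.904.
p = a·p₁ + b·p₂ ≈ (0.415, 0.548, 0.726); φ = arcsin(p_z) ≈ 46.56°, λ = atan2(p_y, p_x) ≈ 52.86°.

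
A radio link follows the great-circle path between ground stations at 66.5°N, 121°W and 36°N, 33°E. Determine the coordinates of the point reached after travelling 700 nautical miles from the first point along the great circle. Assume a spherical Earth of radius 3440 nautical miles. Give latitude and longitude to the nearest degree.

≈ 77°N, 102°W

Write both endpoints as unit vectors p₁, p₂ with components (cos φ cos λ, cos φ sin λ, sin φ).
The central angle between the endpoints is δ = arccos(p₁·p₂) ≈ 1.319 rad (75.6°). The total great-circle distance is δ·R ≈ 1.319 × 3440 ≈ 4538 nmi, so the target fraction is f = 700/4538 ≈ 0.154.
Interpolate at f ≈ 0.154 with slerp weights a = sin((1−f)δ)/sin δ ≈ 0.927, b = sin(fδ)/sin δ ≈ 0.209.
p = a·p₁ + b·p₂ ≈ (-0.049, -0.225, 0.973); φ = arcsin(p_z) ≈ 76.69°, λ = atan2(p_y, p_x) ≈ -102.26°.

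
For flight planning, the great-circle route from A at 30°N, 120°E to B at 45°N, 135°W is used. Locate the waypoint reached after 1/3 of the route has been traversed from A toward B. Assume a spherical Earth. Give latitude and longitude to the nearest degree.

≈ 46°N, 146°E

Write both endpoints as unit vectors p₁, p₂ with components (cos φ cos λ, cos φ sin λ, sin φ).
The central angle between the endpoints is δ = arccos(p₁·p₂) ≈ 1.374 rad (78.8°).
Interpolate at f = 1/3 with slerp weights a = sin((1−f)δ)/sin δ ≈ 0.809, b = sin(fδ)/sin δ ≈ 0.451.
p = a·p₁ + b·p₂ ≈ (-0.576, 0.381, 0.723); φ = arcsin(p_z) ≈ 46.33°, λ = atan2(p_y, p_x) ≈ 146.49°.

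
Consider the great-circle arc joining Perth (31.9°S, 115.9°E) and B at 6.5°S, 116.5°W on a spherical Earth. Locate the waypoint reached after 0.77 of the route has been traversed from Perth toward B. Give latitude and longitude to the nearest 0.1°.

Convert each endpoint to a unit vector on the sphere (x = cos φ cos λ, y = cos φ sin λ, z = sin φ).
The central angle between the endpoints is δ = arccos(p₁·p₂) ≈ 2.043 rad (117.1°).
Interpolate at f = 0.77 with slerp weights a = sin((1−f)δ)/sin δ ≈ 0.508, b = sin(fδ)/sin δ ≈ 1.123.
p = a·p₁ + b·p₂ ≈ (-0.686, -0.610, -0.396); φ = arcsin(p_z) ≈ -23.31°, λ = atan2(p_y, p_x) ≈ -138.36°.

≈ 23.3°S, 138.4°W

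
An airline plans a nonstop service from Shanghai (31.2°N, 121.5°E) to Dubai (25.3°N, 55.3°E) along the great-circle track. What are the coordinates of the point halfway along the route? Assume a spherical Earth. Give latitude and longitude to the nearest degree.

≈ 33°N, 87°E

Write both endpoints as unit vectors p₁, p₂ with components (cos φ cos λ, cos φ sin λ, sin φ).
The central angle between the endpoints is δ = arccos(p₁·p₂) ≈ 1.008 rad (57.8°).
Interpolate at f = 1/2 with slerp weights a = sin((1−f)δ)/sin δ ≈ 0.571, b = sin(fδ)/sin δ ≈ 0.571.
p = a·p₁ + b·p₂ ≈ (0.039, 0.841, 0.540); φ = arcsin(p_z) ≈ 32.67°, λ = atan2(p_y, p_x) ≈ 87.37°.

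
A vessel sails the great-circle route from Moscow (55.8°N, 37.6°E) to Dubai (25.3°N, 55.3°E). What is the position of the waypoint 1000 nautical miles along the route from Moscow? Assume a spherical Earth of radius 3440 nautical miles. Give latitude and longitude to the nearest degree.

Write both endpoints as unit vectors p₁, p₂ with components (cos φ cos λ, cos φ sin λ, sin φ).
The central angle between the endpoints is δ = arccos(p₁·p₂) ≈ 0.578 rad (33.1°). The total great-circle distance is δ·R ≈ 0.578 × 3440 ≈ 1988 nmi, so the target fraction is f = 1000/1988 ≈ 0.503.
Interpolate at f ≈ 0.503 with slerp weights a = sin((1−f)δ)/sin δ ≈ 0.519, b = sin(fδ)/sin δ ≈ 0.525.
p = a·p₁ + b·p₂ ≈ (0.501, 0.568, 0.653); φ = arcsin(p_z) ≈ 40.78°, λ = atan2(p_y, p_x) ≈ 48.58°.

≈ 41°N, 49°E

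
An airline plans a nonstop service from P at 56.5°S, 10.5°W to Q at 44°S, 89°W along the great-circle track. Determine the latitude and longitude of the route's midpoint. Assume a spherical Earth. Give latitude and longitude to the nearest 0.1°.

≈ 57.1°S, 55.9°W

Convert each endpoint to a unit vector on the sphere (x = cos φ cos λ, y = cos φ sin λ, z = sin φ).
The central angle between the endpoints is δ = arccos(p₁·p₂) ≈ 0.852 rad (48.8°).
Interpolate at f = 1/2 with slerp weights a = sin((1−f)δ)/sin δ ≈ 0.549, b = sin(fδ)/sin δ ≈ 0.549.
p = a·p₁ + b·p₂ ≈ (0.305, -0.450, -0.839); φ = arcsin(p_z) ≈ -57.07°, λ = atan2(p_y, p_x) ≈ -55.89°.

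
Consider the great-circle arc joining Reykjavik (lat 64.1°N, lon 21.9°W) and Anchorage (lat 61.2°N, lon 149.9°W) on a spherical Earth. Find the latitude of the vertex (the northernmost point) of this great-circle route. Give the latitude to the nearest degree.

≈ 77°N

The great circle lies in the plane with unit normal n̂ = (p₁ × p₂)/|p₁ × p₂|.
Here n̂_z ≈ -0.220; the vertex latitude is φ_max = arccos|n̂_z| ≈ 77.3°.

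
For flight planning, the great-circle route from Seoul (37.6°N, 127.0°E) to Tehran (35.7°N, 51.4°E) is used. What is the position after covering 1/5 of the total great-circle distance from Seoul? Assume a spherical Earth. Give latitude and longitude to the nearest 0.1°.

Convert each endpoint to a unit vector on the sphere (x = cos φ cos λ, y = cos φ sin λ, z = sin φ).
The central angle between the endpoints is δ = arccos(p₁·p₂) ≈ 1.029 rad (58.9°).
Interpolate at f = 1/5 with slerp weights a = sin((1−f)δ)/sin δ ≈ 0.856, b = sin(fδ)/sin δ ≈ 0.238.
p = a·p₁ + b·p₂ ≈ (-0.287, 0.693, 0.661); φ = arcsin(p_z) ≈ 41.40°, λ = atan2(p_y, p_x) ≈ 112.52°.

≈ 41.4°N, 112.5°E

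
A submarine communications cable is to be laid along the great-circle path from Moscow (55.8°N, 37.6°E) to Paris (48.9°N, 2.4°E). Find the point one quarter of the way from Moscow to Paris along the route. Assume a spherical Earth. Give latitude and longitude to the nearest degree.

≈ 55°N, 28°E

Write both endpoints as unit vectors p₁, p₂ with components (cos φ cos λ, cos φ sin λ, sin φ).
The central angle between the endpoints is δ = arccos(p₁·p₂) ≈ 0.389 rad (22.3°).
Interpolate at f = 1/4 with slerp weights a = sin((1−f)δ)/sin δ ≈ 0.758, b = sin(fδ)/sin δ ≈ 0.256.
p = a·p₁ + b·p₂ ≈ (0.506, 0.267, 0.820); φ = arcsin(p_z) ≈ 55.10°, λ = atan2(p_y, p_x) ≈ 27.84°.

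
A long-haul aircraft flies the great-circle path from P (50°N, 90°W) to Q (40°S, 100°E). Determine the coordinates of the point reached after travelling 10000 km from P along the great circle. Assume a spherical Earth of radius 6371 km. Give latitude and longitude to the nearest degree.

≈ (30°N, 137°E)

Convert each endpoint to a unit vector on the sphere (x = cos φ cos λ, y = cos φ sin λ, z = sin φ).
The central angle between the endpoints is δ = arccos(p₁·p₂) ≈ 2.928 rad (167.8°). The total great-circle distance is δ·R ≈ 2.928 × 6371 ≈ 18656 km, so the target fraction is f = 10000/18656 ≈ 0.536.
Interpolate at f ≈ 0.536 with slerp weights a = sin((1−f)δ)/sin δ ≈ 4.617, b = sin(fδ)/sin δ ≈ 4.723.
p = a·p₁ + b·p₂ ≈ (-0.628, 0.595, 0.501); φ = arcsin(p_z) ≈ 30.07°, λ = atan2(p_y, p_x) ≈ 136.55°.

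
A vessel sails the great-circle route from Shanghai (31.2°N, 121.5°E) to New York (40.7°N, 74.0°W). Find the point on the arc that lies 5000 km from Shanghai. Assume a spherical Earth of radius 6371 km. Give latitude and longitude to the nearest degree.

From cos δ = sin φ₁ sin φ₂ + cos φ₁ cos φ₂ cos Δλ, the central angle is δ ≈ 1.862 rad (106.7°). The total great-circle distance is δ·R ≈ 1.862 × 6371 ≈ 11863 km, so the target fraction is f = 5000/11863 ≈ 0.421.
Interpolate at f ≈ 0.421 with slerp weights a = sin((1−f)δ)/sin δ ≈ 0.919, b = sin(fδ)/sin δ ≈ 0.738.
p = a·p₁ + b·p₂ ≈ (-0.257, 0.133, 0.957); φ = arcsin(p_z) ≈ 73.20°, λ = atan2(p_y, p_x) ≈ 152.64°.

≈ (73°N, 153°E)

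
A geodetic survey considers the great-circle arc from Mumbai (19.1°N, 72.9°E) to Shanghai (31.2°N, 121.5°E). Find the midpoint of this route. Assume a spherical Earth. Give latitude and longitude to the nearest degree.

≈ (27°N, 96°E)

The haversine formula gives a central angle δ ≈ 0.790 rad (45.2°) between the endpoints.
Interpolate at f = 1/2 with slerp weights a = sin((1−f)δ)/sin δ ≈ 0.542, b = sin(fδ)/sin δ ≈ 0.542.
p = a·p₁ + b·p₂ ≈ (-0.092, 0.884, 0.458); φ = arcsin(p_z) ≈ 27.25°, λ = atan2(p_y, p_x) ≈ 95.91°.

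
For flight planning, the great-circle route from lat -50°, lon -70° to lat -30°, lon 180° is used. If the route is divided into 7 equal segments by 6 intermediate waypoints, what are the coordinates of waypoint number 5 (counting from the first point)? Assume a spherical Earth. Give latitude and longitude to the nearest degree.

Convert each endpoint to a unit vector on the sphere (x = cos φ cos λ, y = cos φ sin λ, z = sin φ).
The central angle between the endpoints is δ = arccos(p₁·p₂) ≈ 1.377 rad (78.9°).
Interpolate at f = 5/7 with slerp weights a = sin((1−f)δ)/sin δ ≈ 0.391, b = sin(fδ)/sin δ ≈ 0.848.
p = a·p₁ + b·p₂ ≈ (-0.649, -0.236, -0.723); φ = arcsin(p_z) ≈ -46.34°, λ = atan2(p_y, p_x) ≈ -160.01°.

≈ lat -46°, lon -160°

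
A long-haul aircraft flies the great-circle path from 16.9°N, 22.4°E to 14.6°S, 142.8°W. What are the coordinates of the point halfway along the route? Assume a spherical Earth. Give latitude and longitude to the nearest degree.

Convert each endpoint to a unit vector on the sphere (x = cos φ cos λ, y = cos φ sin λ, z = sin φ).
The central angle between the endpoints is δ = arccos(p₁·p₂) ≈ 2.890 rad (165.6°).
Interpolate at f = 1/2 with slerp weights a = sin((1−f)δ)/sin δ ≈ 3.983, b = sin(fδ)/sin δ ≈ 3.983.
p = a·p₁ + b·p₂ ≈ (0.453, -0.878, 0.154); φ = arcsin(p_z) ≈ 8.85°, λ = atan2(p_y, p_x) ≈ -62.70°.

≈ 9°N, 63°W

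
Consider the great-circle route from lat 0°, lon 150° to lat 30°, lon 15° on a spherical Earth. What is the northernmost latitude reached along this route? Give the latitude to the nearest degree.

The great circle lies in the plane with unit normal n̂ = (p₁ × p₂)/|p₁ × p₂|.
Here n̂_z ≈ -0.775; the vertex latitude is φ_max = arccos|n̂_z| ≈ 39.2°.
Check via Clairaut: cos φ_max = |cos φ₁| · sin C = cos(0.0°)·sin(50.8°) ≈ 0.775, again giving ≈ 39.2°.

≈ 39°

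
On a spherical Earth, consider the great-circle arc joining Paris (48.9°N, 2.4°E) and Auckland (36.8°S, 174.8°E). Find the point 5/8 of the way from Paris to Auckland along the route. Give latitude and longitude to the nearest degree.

Write both endpoints as unit vectors p₁, p₂ with components (cos φ cos λ, cos φ sin λ, sin φ).
The central angle between the endpoints is δ = arccos(p₁·p₂) ≈ 2.909 rad (166.7°).
Interpolate at f = 5/8 with slerp weights a = sin((1−f)δ)/sin δ ≈ 3.855, b = sin(fδ)/sin δ ≈ 4.213.
p = a·p₁ + b·p₂ ≈ (-0.828, 0.412, 0.381); φ = arcsin(p_z) ≈ 22.41°, λ = atan2(p_y, p_x) ≈ 153.55°.

≈ 22°N, 154°E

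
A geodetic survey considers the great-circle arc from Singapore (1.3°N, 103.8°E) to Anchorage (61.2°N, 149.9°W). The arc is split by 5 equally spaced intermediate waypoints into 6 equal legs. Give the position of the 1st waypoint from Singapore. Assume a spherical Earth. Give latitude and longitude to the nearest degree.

≈ 15°N, 112°E

The haversine formula gives a central angle δ ≈ 1.686 rad (96.6°) between the endpoints.
Interpolate at f = 1/6 with slerp weights a = sin((1−f)δ)/sin δ ≈ 0.993, b = sin(fδ)/sin δ ≈ 0.279.
p = a·p₁ + b·p₂ ≈ (-0.353, 0.897, 0.267); φ = arcsin(p_z) ≈ 15.50°, λ = atan2(p_y, p_x) ≈ 111.50°.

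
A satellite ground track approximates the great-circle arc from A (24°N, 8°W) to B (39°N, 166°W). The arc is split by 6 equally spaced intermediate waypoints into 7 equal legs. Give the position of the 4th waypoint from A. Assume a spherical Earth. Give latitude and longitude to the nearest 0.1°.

≈ (73.1°N, 90.7°W)

Write both endpoints as unit vectors p₁, p₂ with components (cos φ cos λ, cos φ sin λ, sin φ).
The central angle between the endpoints is δ = arccos(p₁·p₂) ≈ 1.985 rad (113.7°).
Interpolate at f = 4/7 with slerp weights a = sin((1−f)δ)/sin δ ≈ 0.821, b = sin(fδ)/sin δ ≈ 0.990.
p = a·p₁ + b·p₂ ≈ (-0.004, -0.290, 0.957); φ = arcsin(p_z) ≈ 73.11°, λ = atan2(p_y, p_x) ≈ -90.71°.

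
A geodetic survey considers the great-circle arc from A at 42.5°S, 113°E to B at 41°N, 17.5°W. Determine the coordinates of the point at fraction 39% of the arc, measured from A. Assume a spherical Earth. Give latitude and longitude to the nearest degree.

≈ 13°S, 58°E

Convert each endpoint to a unit vector on the sphere (x = cos φ cos λ, y = cos φ sin λ, z = sin φ).
The central angle between the endpoints is δ = arccos(p₁·p₂) ≈ 2.506 rad (143.6°).
Interpolate at f = 0.39 with slerp weights a = sin((1−f)δ)/sin δ ≈ 1.683, b = sin(fδ)/sin δ ≈ 1.396.
p = a·p₁ + b·p₂ ≈ (0.520, 0.825, -0.221); φ = arcsin(p_z) ≈ -12.76°, λ = atan2(p_y, p_x) ≈ 57.77°.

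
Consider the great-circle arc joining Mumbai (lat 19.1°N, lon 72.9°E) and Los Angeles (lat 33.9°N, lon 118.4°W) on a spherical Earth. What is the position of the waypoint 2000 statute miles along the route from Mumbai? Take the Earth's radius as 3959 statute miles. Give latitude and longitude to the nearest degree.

The haversine formula gives a central angle δ ≈ 2.198 rad (125.9°) between the endpoints. The total great-circle distance is δ·R ≈ 2.198 × 3959 ≈ 8701 mi, so the target fraction is f = 2000/8701 ≈ 0.230.
Interpolate at f ≈ 0.230 with slerp weights a = sin((1−f)δ)/sin δ ≈ 1.226, b = sin(fδ)/sin δ ≈ 0.598.
p = a·p₁ + b·p₂ ≈ (0.105, 0.671, 0.734); φ = arcsin(p_z) ≈ 47.25°, λ = atan2(p_y, p_x) ≈ 81.13°.

≈ lat 47°N, lon 81°E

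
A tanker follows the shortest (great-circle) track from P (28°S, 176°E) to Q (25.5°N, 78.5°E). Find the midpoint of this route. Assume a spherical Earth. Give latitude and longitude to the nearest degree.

≈ (2°S, 127°E)

Write both endpoints as unit vectors p₁, p₂ with components (cos φ cos λ, cos φ sin λ, sin φ).
The central angle between the endpoints is δ = arccos(p₁·p₂) ≈ 1.882 rad (107.8°).
Interpolate at f = 1/2 with slerp weights a = sin((1−f)δ)/sin δ ≈ 0.849, b = sin(fδ)/sin δ ≈ 0.849.
p = a·p₁ + b·p₂ ≈ (-0.595, 0.803, -0.033); φ = arcsin(p_z) ≈ -1.90°, λ = atan2(p_y, p_x) ≈ 126.53°.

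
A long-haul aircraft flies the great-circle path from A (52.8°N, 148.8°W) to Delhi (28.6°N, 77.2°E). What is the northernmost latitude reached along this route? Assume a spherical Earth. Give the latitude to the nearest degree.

≈ 68°N

The great circle lies in the plane with unit normal n̂ = (p₁ × p₂)/|p₁ × p₂|.
Here n̂_z ≈ -0.382; the vertex latitude is φ_max = arccos|n̂_z| ≈ 67.6°.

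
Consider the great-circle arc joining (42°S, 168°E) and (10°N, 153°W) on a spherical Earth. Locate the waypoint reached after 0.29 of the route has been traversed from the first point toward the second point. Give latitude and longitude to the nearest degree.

Write both endpoints as unit vectors p₁, p₂ with components (cos φ cos λ, cos φ sin λ, sin φ).
The central angle between the endpoints is δ = arccos(p₁·p₂) ≈ 1.101 rad (63.1°).
Interpolate at f = 0.29 with slerp weights a = sin((1−f)δ)/sin δ ≈ 0.790, b = sin(fδ)/sin δ ≈ 0.352.
p = a·p₁ + b·p₂ ≈ (-0.883, -0.035, -0.468); φ = arcsin(p_z) ≈ -27.88°, λ = atan2(p_y, p_x) ≈ -177.71°.

≈ (28°S, 178°W)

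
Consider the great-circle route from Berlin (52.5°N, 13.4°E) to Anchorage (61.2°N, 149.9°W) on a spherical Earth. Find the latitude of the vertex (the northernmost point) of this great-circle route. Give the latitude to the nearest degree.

≈ 85°N

The great circle lies in the plane with unit normal n̂ = (p₁ × p₂)/|p₁ × p₂|.
Here n̂_z ≈ -0.093; the vertex latitude is φ_max = arccos|n̂_z| ≈ 84.7°.
Check via Clairaut: cos φ_max = |cos φ₁| · sin C = cos(52.5°)·sin(8.7°) ≈ 0.093, again giving ≈ 84.7°.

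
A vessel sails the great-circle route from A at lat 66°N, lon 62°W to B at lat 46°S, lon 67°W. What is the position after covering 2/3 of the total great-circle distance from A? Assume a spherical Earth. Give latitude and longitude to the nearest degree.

≈ lat 9°S, lon 66°W

From cos δ = sin φ₁ sin φ₂ + cos φ₁ cos φ₂ cos Δλ, the central angle is δ ≈ 1.956 rad (112.1°).
Interpolate at f = 2/3 with slerp weights a = sin((1−f)δ)/sin δ ≈ 0.655, b = sin(fδ)/sin δ ≈ 1.041.
p = a·p₁ + b·p₂ ≈ (0.408, -0.901, -0.151); φ = arcsin(p_z) ≈ -8.66°, λ = atan2(p_y, p_x) ≈ -65.65°.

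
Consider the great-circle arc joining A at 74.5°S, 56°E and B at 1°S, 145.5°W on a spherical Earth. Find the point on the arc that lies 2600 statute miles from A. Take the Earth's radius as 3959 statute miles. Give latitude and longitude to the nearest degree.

≈ 66°S, 159°W

Convert each endpoint to a unit vector on the sphere (x = cos φ cos λ, y = cos φ sin λ, z = sin φ).
The central angle between the endpoints is δ = arccos(p₁·p₂) ≈ 1.805 rad (103.4°). The total great-circle distance is δ·R ≈ 1.805 × 3959 ≈ 7145 mi, so the target fraction is f = 2600/7145 ≈ 0.364.
Interpolate at f ≈ 0.364 with slerp weights a = sin((1−f)δ)/sin δ ≈ 0.937, b = sin(fδ)/sin δ ≈ 0.628.
p = a·p₁ + b·p₂ ≈ (-0.377, -0.148, -0.914); φ = arcsin(p_z) ≈ -66.11°, λ = atan2(p_y, p_x) ≈ -158.60°.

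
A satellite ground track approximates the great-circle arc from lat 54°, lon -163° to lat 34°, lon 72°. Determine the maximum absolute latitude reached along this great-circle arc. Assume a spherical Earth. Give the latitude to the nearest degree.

≈ 66°

The great circle lies in the plane with unit normal n̂ = (p₁ × p₂)/|p₁ × p₂|.
Here n̂_z ≈ -0.405; the vertex latitude is φ_max = arccos|n̂_z| ≈ 66.1°.
Check via Clairaut: cos φ_max = |cos φ₁| · sin C = cos(54.0°)·sin(43.6°) ≈ 0.405, again giving ≈ 66.1°.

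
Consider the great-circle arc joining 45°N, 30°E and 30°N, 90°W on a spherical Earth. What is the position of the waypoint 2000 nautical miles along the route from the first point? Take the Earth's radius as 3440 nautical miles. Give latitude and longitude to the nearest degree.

Convert each endpoint to a unit vector on the sphere (x = cos φ cos λ, y = cos φ sin λ, z = sin φ).
The central angle between the endpoints is δ = arccos(p₁·p₂) ≈ 1.523 rad (87.3°). The total great-circle distance is δ·R ≈ 1.523 × 3440 ≈ 5241 nmi, so the target fraction is f = 2000/5241 ≈ 0.382.
Interpolate at f ≈ 0.382 with slerp weights a = sin((1−f)δ)/sin δ ≈ 0.810, b = sin(fδ)/sin δ ≈ 0.550.
p = a·p₁ + b·p₂ ≈ (0.496, -0.190, 0.847); φ = arcsin(p_z) ≈ 57.93°, λ = atan2(p_y, p_x) ≈ -20.96°.

≈ 58°N, 21°W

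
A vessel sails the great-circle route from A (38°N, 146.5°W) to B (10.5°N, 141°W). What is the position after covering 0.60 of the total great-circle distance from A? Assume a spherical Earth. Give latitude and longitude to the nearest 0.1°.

Convert each endpoint to a unit vector on the sphere (x = cos φ cos λ, y = cos φ sin λ, z = sin φ).
The central angle between the endpoints is δ = arccos(p₁·p₂) ≈ 0.488 rad (27.9°).
Interpolate at f = 0.60 with slerp weights a = sin((1−f)δ)/sin δ ≈ 0.414, b = sin(fδ)/sin δ ≈ 0.616.
p = a·p₁ + b·p₂ ≈ (-0.742, -0.561, 0.367); φ = arcsin(p_z) ≈ 21.52°, λ = atan2(p_y, p_x) ≈ -142.92°.

≈ (21.5°N, 142.9°W)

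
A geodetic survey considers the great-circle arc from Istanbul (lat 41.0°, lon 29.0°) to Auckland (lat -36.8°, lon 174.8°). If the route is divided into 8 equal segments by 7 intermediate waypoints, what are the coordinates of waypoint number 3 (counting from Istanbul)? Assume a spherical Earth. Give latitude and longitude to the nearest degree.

From cos δ = sin φ₁ sin φ₂ + cos φ₁ cos φ₂ cos Δλ, the central angle is δ ≈ 2.674 rad (153.2°).
Interpolate at f = 3/8 with slerp weights a = sin((1−f)δ)/sin δ ≈ 2.209, b = sin(fδ)/sin δ ≈ 1.872.
p = a·p₁ + b·p₂ ≈ (-0.034, 0.944, 0.328); φ = arcsin(p_z) ≈ 19.15°, λ = atan2(p_y, p_x) ≈ 92.09°.

≈ lat 19°, lon 92°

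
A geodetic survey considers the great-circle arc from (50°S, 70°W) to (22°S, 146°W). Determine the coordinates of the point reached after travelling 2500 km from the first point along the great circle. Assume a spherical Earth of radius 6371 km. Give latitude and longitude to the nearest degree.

Convert each endpoint to a unit vector on the sphere (x = cos φ cos λ, y = cos φ sin λ, z = sin φ).
The central angle between the endpoints is δ = arccos(p₁·p₂) ≈ 1.125 rad (64.5°). The total great-circle distance is δ·R ≈ 1.125 × 6371 ≈ 7168 km, so the target fraction is f = 2500/7168 ≈ 0.349.
Interpolate at f ≈ 0.349 with slerp weights a = sin((1−f)δ)/sin δ ≈ 0.741, b = sin(fδ)/sin δ ≈ 0.424.
p = a·p₁ + b·p₂ ≈ (-0.163, -0.667, -0.727); φ = arcsin(p_z) ≈ -46.60°, λ = atan2(p_y, p_x) ≈ -103.71°.

≈ (47°S, 104°W)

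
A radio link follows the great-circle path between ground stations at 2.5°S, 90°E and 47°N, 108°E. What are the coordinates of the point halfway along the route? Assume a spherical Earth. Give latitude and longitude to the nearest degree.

From cos δ = sin φ₁ sin φ₂ + cos φ₁ cos φ₂ cos Δλ, the central angle is δ ≈ 0.907 rad (52.0°).
Interpolate at f = 1/2 with slerp weights a = sin((1−f)δ)/sin δ ≈ 0.556, b = sin(fδ)/sin δ ≈ 0.556.
p = a·p₁ + b·p₂ ≈ (-0.117, 0.916, 0.383); φ = arcsin(p_z) ≈ 22.49°, λ = atan2(p_y, p_x) ≈ 97.29°.

≈ 22°N, 97°E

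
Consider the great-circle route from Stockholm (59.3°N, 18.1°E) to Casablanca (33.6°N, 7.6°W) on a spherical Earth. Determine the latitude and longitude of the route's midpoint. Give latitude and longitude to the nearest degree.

≈ 47°N, 2°E

Write both endpoints as unit vectors p₁, p₂ with components (cos φ cos λ, cos φ sin λ, sin φ).
The central angle between the endpoints is δ = arccos(p₁·p₂) ≈ 0.537 rad (30.8°).
Interpolate at f = 1/2 with slerp weights a = sin((1−f)δ)/sin δ ≈ 0.519, b = sin(fδ)/sin δ ≈ 0.519.
p = a·p₁ + b·p₂ ≈ (0.680, 0.025, 0.733); φ = arcsin(p_z) ≈ 47.13°, λ = atan2(p_y, p_x) ≈ 2.12°.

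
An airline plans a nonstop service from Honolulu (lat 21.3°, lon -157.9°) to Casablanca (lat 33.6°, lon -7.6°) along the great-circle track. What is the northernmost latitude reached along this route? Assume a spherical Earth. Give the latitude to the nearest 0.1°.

The great circle lies in the plane with unit normal n̂ = (p₁ × p₂)/|p₁ × p₂|.
Here n̂_z ≈ +0.436; the vertex latitude is φ_max = arccos|n̂_z| ≈ 64.1°.
Check via Clairaut: cos φ_max = |cos φ₁| · sin C = cos(21.3°)·sin(27.9°) ≈ 0.436, again giving ≈ 64.1°.

≈ 64.1°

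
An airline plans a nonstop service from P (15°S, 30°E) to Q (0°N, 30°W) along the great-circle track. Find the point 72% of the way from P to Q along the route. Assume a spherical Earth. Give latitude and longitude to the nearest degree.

Convert each endpoint to a unit vector on the sphere (x = cos φ cos λ, y = cos φ sin λ, z = sin φ).
The central angle between the endpoints is δ = arccos(p₁·p₂) ≈ 1.067 rad (61.1°).
Interpolate at f = 0.72 with slerp weights a = sin((1−f)δ)/sin δ ≈ 0.336, b = sin(fδ)/sin δ ≈ 0.793.
p = a·p₁ + b·p₂ ≈ (0.968, -0.234, -0.087); φ = arcsin(p_z) ≈ -4.99°, λ = atan2(p_y, p_x) ≈ -13.61°.

≈ (5°S, 14°W)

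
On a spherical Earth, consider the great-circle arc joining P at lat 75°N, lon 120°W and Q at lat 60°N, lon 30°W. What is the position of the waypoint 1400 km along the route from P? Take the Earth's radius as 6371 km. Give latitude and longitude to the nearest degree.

Write both endpoints as unit vectors p₁, p₂ with components (cos φ cos λ, cos φ sin λ, sin φ).
The central angle between the endpoints is δ = arccos(p₁·p₂) ≈ 0.580 rad (33.2°). The total great-circle distance is δ·R ≈ 0.580 × 6371 ≈ 3695 km, so the target fraction is f = 1400/3695 ≈ 0.379.
Interpolate at f ≈ 0.379 with slerp weights a = sin((1−f)δ)/sin δ ≈ 0.643, b = sin(fδ)/sin δ ≈ 0.398.
p = a·p₁ + b·p₂ ≈ (0.089, -0.244, 0.966); φ = arcsin(p_z) ≈ 74.97°, λ = atan2(p_y, p_x) ≈ -69.93°.

≈ lat 75°N, lon 70°W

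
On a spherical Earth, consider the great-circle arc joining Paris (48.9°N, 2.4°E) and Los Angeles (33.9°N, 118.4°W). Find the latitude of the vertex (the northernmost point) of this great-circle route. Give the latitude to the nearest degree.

≈ 62°N

The great circle lies in the plane with unit normal n̂ = (p₁ × p₂)/|p₁ × p₂|.
Here n̂_z ≈ -0.473; the vertex latitude is φ_max = arccos|n̂_z| ≈ 61.7°.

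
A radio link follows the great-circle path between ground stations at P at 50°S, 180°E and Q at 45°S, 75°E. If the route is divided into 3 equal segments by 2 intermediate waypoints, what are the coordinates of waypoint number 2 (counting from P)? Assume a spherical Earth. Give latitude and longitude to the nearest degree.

From cos δ = sin φ₁ sin φ₂ + cos φ₁ cos φ₂ cos Δλ, the central angle is δ ≈ 1.133 rad (64.9°).
Interpolate at f = 2/3 with slerp weights a = sin((1−f)δ)/sin δ ≈ 0.407, b = sin(fδ)/sin δ ≈ 0.757.
p = a·p₁ + b·p₂ ≈ (-0.123, 0.517, -0.847); φ = arcsin(p_z) ≈ -57.90°, λ = atan2(p_y, p_x) ≈ 103.40°.

≈ 58°S, 103°E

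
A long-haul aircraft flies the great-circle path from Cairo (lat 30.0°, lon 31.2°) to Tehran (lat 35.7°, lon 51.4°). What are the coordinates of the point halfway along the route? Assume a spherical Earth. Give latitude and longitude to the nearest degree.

Write both endpoints as unit vectors p₁, p₂ with components (cos φ cos λ, cos φ sin λ, sin φ).
The central angle between the endpoints is δ = arccos(p₁·p₂) ≈ 0.312 rad (17.9°).
Interpolate at f = 1/2 with slerp weights a = sin((1−f)δ)/sin δ ≈ 0.506, b = sin(fδ)/sin δ ≈ 0.506.
p = a·p₁ + b·p₂ ≈ (0.631, 0.548, 0.548); φ = arcsin(p_z) ≈ 33.26°, λ = atan2(p_y, p_x) ≈ 40.97°.

≈ lat 33°, lon 41°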